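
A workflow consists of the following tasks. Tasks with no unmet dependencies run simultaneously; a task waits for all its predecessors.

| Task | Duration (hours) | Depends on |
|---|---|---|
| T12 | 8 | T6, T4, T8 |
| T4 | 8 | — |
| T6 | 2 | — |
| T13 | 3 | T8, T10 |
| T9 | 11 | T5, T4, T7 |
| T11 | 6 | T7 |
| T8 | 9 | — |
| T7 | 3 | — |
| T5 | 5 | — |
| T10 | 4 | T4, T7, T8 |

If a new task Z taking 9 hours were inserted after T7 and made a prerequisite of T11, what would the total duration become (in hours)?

19

Originally the job takes 19 hours.
With Z inserted, T11 now waits for max(T7, Z).
New critical path: T4→T9 = 8+11 = 19 ⇒ 19 hours.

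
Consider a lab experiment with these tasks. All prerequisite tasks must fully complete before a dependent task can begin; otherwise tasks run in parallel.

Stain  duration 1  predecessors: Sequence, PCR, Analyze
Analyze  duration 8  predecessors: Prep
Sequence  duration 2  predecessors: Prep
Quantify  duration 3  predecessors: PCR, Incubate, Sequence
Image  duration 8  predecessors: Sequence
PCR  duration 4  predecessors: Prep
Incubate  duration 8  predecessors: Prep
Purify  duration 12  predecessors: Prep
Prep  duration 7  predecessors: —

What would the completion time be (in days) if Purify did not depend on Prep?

Before: longest chain Prep→Purify = 7+12 = 19, finish 19.
Without Prep→Purify, Purify's earliest start moves from 7 to 0.
After: Prep→Incubate→Quantify = 7+8+3 = 18 → 18 days.

18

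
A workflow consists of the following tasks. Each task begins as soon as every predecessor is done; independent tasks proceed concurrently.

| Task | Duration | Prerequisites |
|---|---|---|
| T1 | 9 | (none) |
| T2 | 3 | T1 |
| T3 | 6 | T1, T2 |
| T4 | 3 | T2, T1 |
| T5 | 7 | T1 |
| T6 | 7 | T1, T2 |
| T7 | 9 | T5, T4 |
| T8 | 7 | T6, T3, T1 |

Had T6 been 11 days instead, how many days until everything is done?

30

The binding path is T1→T2→T6→T8 = 9+3+7+7 = 26; finish at 26 days.
T6 lies on that path, so at 11 days the path becomes 30 days.
No other chain overtakes it, so the finish is 30 days.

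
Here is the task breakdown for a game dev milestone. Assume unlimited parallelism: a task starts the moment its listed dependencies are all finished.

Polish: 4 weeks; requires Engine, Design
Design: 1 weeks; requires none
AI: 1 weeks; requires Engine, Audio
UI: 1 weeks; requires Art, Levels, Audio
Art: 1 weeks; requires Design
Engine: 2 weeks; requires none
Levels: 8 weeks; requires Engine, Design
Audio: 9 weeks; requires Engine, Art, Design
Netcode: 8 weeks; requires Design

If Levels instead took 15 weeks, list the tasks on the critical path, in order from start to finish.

The binding path is Design→Art→Audio→AI = 1+1+9+1 = 12; finish at 12 weeks.
Levels has 1 week of float (longest path through it is 11).
The binding chain switches to Engine→Levels→UI = 2+15+1 = 18; finish 18 weeks.

Engine, Levels, UI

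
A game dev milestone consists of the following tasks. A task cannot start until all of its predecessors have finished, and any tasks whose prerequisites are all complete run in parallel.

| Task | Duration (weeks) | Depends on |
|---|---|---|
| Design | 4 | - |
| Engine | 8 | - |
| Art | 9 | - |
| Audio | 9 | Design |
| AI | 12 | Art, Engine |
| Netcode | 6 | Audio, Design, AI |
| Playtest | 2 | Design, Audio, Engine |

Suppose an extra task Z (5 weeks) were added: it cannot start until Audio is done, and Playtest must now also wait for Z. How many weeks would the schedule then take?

27

Originally the schedule takes 27 weeks.
With Z inserted, Playtest now waits for max(Design, Audio, Engine, Z).
New critical path: Art→AI→Netcode = 9+12+6 = 27 ⇒ 27 weeks.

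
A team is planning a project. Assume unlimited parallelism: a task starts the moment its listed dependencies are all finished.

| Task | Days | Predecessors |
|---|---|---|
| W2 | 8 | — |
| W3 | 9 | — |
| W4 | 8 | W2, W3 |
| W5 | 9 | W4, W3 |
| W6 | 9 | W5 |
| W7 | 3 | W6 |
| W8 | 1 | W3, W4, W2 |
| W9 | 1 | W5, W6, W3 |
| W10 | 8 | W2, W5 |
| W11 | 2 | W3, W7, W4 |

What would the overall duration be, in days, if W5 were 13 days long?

Actual critical path: W3→W4→W5→W6→W7→W11 = 9+8+9+9+3+2 = 40 ⇒ 40 days.
W5 lies on that path, so at 13 days the path becomes 44 days.
That remains the longest chain; total 44 days.

44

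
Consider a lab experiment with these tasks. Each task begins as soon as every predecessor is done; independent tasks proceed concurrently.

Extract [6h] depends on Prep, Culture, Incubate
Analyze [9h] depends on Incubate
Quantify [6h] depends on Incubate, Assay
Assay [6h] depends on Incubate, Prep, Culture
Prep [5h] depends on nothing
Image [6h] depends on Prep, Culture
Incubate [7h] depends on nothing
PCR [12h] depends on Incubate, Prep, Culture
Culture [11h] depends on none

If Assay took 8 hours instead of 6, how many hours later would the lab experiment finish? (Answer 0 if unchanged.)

2

Critical path before the change: Culture→Assay→Quantify = 11+6+6 = 23 giving 23 hours.
Since Assay is critical, the +2 change carries straight to that chain (now 25 hours).
That remains the longest chain; total 25 hours.
Change in finish: 25 − 23 = +2 hours.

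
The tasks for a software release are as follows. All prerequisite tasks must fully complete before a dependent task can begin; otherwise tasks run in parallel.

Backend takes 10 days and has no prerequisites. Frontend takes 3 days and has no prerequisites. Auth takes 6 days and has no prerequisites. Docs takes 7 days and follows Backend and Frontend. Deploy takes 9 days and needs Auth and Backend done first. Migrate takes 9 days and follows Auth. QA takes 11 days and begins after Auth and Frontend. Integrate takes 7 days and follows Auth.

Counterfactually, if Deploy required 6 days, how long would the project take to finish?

Baseline: Backend→Deploy = 10+9 = 19 → 19 days.
Deploy is on the critical path; changing it to 6 makes that path 16 days.
Now Backend→Docs = 10+7 = 17 is longest, so the finish becomes 17 days.

17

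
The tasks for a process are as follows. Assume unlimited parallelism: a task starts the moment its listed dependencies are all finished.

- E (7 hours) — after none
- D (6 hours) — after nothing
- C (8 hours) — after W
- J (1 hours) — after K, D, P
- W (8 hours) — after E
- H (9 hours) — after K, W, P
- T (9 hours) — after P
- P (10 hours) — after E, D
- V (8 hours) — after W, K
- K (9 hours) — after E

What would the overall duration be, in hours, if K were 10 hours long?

As given, the longest chain is E→P→H = 7+10+9 = 26, so the finish is 26 hours.
K has 1 hour of float (longest path through it is 25).
Now E→K→H = 7+10+9 = 26 is longest, so the finish becomes 26 hours.

26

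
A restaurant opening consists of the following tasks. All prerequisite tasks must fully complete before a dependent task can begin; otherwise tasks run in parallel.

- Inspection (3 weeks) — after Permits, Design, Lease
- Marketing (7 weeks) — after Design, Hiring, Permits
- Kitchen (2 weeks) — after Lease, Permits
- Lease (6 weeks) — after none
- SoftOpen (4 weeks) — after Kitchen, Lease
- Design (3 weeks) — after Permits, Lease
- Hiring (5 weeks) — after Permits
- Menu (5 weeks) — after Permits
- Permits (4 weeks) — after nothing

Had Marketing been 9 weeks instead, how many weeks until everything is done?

Critical path before the change: Lease→Design→Marketing = 6+3+7 = 16 giving 16 weeks.
Marketing is on the critical path; changing it to 9 makes that path 18 weeks.
No other chain overtakes it, so the finish is 18 weeks.

18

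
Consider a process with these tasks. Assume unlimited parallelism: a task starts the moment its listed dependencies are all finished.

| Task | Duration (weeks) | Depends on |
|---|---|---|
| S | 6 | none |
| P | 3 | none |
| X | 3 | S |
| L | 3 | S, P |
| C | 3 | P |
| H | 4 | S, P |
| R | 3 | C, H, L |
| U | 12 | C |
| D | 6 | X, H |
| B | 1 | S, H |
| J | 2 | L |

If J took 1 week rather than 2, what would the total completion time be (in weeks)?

The binding path is P→C→U = 3+3+12 = 18; finish at 18 weeks.
The longest path through J is only 11 weeks, so J has float 7.
The critical path is still P→C→U; finish is now 18 weeks.

18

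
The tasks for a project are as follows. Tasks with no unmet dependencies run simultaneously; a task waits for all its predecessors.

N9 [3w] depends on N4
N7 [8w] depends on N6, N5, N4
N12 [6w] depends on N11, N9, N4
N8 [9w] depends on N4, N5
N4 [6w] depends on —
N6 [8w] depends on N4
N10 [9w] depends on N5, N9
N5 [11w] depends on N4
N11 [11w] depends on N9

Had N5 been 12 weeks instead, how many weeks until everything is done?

Actual critical path: N4→N5→N8 = 6+11+9 = 26 ⇒ 26 weeks.
N5 lies on that path, so at 12 weeks the path becomes 27 weeks.
The critical path is still N4→N5→N8; finish is now 27 weeks.

27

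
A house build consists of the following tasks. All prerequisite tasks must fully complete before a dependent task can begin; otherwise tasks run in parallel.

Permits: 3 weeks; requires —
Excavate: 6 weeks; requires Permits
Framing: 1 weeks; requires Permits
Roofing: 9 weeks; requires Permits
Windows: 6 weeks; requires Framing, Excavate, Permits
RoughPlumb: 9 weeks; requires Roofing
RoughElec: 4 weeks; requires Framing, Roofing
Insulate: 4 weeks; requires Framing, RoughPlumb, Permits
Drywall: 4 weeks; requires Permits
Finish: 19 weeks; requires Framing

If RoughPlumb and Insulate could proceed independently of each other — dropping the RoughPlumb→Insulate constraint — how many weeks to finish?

Before: longest chain Permits→Roofing→RoughPlumb→Insulate = 3+9+9+4 = 25, finish 25.
Without RoughPlumb→Insulate, Insulate's earliest start moves from 21 to 4.
The longest chain is now Permits→Framing→Finish = 3+1+19 = 23, so the plan takes 23 weeks.

23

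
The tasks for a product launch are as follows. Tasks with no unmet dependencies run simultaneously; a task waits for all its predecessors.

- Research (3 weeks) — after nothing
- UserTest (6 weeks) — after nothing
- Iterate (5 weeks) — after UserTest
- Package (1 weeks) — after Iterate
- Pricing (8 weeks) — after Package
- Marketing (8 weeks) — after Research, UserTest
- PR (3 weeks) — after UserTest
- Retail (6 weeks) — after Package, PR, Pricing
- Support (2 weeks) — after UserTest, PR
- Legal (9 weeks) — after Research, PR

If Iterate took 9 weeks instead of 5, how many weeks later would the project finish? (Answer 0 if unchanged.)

Baseline: UserTest→Iterate→Package→Pricing→Retail = 6+5+1+8+6 = 26 → 26 weeks.
Since Iterate is critical, the +4 change carries straight to that chain (now 30 weeks).
The critical path is still UserTest→Iterate→Package→Pricing→Retail; finish is now 30 weeks.
Change in finish: 30 − 26 = +4 weeks.

4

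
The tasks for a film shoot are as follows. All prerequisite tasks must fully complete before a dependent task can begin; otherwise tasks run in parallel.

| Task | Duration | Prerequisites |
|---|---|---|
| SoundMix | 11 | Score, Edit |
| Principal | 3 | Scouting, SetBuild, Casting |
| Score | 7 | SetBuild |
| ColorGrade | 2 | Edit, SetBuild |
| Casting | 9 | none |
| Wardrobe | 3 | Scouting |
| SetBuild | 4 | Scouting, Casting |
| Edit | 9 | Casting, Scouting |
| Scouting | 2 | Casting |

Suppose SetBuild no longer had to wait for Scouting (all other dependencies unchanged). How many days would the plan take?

31

With the dependency in place, Casting→Scouting→SetBuild→Score→SoundMix = 9+2+4+7+11 = 33 sets the finish at 33 days.
Without Scouting→SetBuild, SetBuild's earliest start moves from 11 to 9.
After: Casting→Scouting→Edit→SoundMix = 9+2+9+11 = 31 → 31 days.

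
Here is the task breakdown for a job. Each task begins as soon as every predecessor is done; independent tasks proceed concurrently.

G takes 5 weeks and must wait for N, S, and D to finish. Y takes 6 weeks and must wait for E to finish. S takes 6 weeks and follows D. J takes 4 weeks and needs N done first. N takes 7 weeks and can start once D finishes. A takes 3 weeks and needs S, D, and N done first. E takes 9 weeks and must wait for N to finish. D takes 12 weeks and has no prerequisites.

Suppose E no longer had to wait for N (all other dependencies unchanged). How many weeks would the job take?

Before: longest chain D→N→E→Y = 12+7+9+6 = 34, finish 34.
Without N→E, E's earliest start moves from 19 to 0.
The longest chain is now D→N→G = 12+7+5 = 24, so the job takes 24 weeks.

24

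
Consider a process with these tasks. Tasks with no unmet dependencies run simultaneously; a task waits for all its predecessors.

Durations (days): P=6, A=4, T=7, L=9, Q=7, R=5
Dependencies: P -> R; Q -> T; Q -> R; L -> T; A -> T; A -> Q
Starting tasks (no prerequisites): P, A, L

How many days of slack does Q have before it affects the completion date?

A→Q→T = 4+7+7 = 18 sets the makespan at 18 days.
The longest chain containing Q totals 18 days.
Slack of Q = 4 − 4 = 0 days.

0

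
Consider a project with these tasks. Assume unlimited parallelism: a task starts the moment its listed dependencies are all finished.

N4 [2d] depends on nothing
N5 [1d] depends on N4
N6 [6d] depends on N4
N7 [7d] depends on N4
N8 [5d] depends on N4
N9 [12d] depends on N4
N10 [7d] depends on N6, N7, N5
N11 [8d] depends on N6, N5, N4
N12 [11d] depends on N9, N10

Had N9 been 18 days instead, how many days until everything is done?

Baseline: N4→N7→N10→N12 = 2+7+7+11 = 27 → 27 days.
N9 has 2 days of float (longest path through it is 25).
New critical path: N4→N9→N12 = 2+18+11 = 31 ⇒ 31 days.

31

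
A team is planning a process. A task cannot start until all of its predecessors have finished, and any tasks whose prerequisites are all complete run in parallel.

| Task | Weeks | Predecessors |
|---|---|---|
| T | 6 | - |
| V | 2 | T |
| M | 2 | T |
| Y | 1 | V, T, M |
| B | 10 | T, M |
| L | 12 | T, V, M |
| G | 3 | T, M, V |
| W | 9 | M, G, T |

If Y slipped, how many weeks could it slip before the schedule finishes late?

The longest chain is T→V→L = 6+2+12 = 20; overall finish 20 weeks.
Longest path through Y: 9 weeks (earliest finish 9, latest finish 20).
Float = 20 − 9 = 11.

11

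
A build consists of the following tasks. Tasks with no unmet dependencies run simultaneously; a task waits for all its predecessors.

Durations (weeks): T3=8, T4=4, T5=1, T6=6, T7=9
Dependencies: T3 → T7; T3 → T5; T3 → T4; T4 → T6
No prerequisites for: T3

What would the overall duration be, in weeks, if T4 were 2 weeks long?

Baseline: T3→T4→T6 = 8+4+6 = 18 → 18 weeks.
T4 lies on that path, so at 2 weeks the path becomes 16 weeks.
New critical path: T3→T7 = 8+9 = 17 ⇒ 17 weeks.

17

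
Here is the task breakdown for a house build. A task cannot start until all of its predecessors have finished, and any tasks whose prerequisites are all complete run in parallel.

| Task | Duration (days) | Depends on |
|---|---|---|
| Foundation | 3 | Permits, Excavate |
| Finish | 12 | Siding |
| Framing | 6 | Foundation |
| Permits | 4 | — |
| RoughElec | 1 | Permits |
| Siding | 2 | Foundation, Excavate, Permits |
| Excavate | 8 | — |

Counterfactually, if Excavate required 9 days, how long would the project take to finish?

26

Baseline: Excavate→Foundation→Siding→Finish = 8+3+2+12 = 25 → 25 days.
Excavate lies on that path, so at 9 days the path becomes 26 days.
The critical path is still Excavate→Foundation→Siding→Finish; finish is now 26 days.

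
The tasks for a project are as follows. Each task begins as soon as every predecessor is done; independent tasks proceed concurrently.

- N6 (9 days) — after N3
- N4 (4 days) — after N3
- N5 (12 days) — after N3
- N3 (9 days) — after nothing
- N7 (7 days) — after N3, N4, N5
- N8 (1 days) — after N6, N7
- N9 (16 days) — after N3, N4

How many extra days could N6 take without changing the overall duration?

10

Critical path: N3→N4→N9 = 9+4+16 = 29, so the finish is 29 days.
N6 finishes as early as 18 and must finish by 28.
So N6 can slip 28 − 18 = 10 days.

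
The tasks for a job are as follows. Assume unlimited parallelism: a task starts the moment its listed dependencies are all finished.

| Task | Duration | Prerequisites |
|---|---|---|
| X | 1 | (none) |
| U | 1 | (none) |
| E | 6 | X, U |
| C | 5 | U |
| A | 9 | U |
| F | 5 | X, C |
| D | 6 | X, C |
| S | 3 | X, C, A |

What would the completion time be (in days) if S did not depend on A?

Before: longest chain U→A→S = 1+9+3 = 13, finish 13.
Without A→S, S's earliest start moves from 10 to 6.
The longest chain is now U→C→D = 1+5+6 = 12, so the plan takes 12 days.

12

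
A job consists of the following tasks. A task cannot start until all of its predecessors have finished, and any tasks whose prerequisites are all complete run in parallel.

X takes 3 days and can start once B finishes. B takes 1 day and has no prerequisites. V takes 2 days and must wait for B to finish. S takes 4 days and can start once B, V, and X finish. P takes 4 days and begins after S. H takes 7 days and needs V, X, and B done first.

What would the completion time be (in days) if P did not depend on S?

11

Before: longest chain B→X→S→P = 1+3+4+4 = 12, finish 12.
Without S→P, P's earliest start moves from 8 to 0.
New critical path: B→X→H = 1+3+7 = 11 ⇒ 11 days.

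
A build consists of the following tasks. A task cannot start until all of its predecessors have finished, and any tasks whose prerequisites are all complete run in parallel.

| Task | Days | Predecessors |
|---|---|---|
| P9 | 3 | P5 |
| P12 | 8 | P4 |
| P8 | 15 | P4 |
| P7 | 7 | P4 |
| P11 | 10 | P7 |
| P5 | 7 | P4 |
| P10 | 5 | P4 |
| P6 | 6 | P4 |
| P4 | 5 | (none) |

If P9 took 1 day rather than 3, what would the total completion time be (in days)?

Actual critical path: P4→P7→P11 = 5+7+10 = 22 ⇒ 22 days.
P9 has 7 days of float (longest path through it is 15).
No other chain overtakes it, so the finish is 22 days.

22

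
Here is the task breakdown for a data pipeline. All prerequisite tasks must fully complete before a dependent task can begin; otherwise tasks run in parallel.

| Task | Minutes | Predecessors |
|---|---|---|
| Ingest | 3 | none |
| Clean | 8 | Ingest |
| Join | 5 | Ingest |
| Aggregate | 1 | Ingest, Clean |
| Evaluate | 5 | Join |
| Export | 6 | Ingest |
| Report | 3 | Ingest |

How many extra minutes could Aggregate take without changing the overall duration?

1

Ingest→Join→Evaluate = 3+5+5 = 13 sets the makespan at 13 minutes.
Aggregate finishes as early as 12 and must finish by 13.
Float = 13 − 12 = 1.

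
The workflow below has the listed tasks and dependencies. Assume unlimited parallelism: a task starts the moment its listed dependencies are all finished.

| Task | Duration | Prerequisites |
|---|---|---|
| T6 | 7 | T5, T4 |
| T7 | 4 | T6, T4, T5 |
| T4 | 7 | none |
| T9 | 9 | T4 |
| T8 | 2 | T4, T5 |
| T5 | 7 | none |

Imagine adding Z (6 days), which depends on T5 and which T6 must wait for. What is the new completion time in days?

Originally the job takes 18 days.
With Z inserted, T6 now waits for max(T5, T4, Z).
New critical path: T5→Z→T6→T7 = 7+6+7+4 = 24 ⇒ 24 days.

24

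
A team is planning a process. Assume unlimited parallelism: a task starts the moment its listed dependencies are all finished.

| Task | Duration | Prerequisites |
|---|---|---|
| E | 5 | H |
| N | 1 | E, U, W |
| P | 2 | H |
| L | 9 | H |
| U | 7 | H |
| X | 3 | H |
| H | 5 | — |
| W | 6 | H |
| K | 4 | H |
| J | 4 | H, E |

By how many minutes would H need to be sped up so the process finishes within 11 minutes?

3

Current finish: 14 minutes; target: 11.
H is on every critical path, so each minute cut from H cuts the finish by one (this holds down to a finish of 10).
Need 14 − 11 = 3 minutes off H → H becomes 2 minutes, finish becomes 11.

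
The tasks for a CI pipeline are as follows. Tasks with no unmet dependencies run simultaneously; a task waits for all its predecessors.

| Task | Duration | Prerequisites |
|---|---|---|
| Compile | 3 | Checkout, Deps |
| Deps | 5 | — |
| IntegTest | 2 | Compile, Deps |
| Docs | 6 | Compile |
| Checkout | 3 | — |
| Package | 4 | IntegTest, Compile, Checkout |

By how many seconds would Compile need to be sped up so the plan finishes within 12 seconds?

Current finish: 14 seconds; target: 12.
Compile is on every critical path, so each second cut from Compile cuts the finish by one (this holds down to a finish of 12).
Need 14 − 12 = 2 seconds off Compile → Compile becomes 1 second, finish becomes 12.

2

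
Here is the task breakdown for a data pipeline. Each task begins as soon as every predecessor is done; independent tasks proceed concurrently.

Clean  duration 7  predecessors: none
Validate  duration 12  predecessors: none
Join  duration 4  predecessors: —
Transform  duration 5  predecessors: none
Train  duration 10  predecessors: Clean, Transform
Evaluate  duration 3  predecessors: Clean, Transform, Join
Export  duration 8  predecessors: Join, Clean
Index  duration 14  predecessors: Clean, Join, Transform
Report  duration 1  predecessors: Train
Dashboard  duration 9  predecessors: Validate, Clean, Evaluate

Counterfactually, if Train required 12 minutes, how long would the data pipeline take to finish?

21

The binding path is Clean→Index = 7+14 = 21; finish at 21 minutes.
Train has 3 minutes of float (longest path through it is 18).
The critical path is still Clean→Index; finish is now 21 minutes.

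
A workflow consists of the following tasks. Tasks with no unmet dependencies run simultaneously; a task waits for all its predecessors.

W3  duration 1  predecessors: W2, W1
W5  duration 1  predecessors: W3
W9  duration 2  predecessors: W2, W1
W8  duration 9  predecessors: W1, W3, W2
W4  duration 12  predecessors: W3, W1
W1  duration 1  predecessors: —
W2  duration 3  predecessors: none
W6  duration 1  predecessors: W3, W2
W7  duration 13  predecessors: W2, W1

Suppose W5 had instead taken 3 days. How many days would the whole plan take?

16

Critical path before the change: W2→W3→W4 = 3+1+12 = 16 giving 16 days.
W5 is off the critical path — its longest chain is 5 days, giving 11 of slack.
No other chain overtakes it, so the finish is 16 days.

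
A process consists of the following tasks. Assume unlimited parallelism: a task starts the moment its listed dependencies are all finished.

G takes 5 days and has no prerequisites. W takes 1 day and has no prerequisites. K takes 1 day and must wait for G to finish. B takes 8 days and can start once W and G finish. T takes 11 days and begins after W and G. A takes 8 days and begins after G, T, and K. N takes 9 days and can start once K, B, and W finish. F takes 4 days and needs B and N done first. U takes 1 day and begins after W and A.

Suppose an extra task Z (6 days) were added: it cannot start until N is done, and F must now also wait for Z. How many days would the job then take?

Originally the job takes 26 days.
With Z inserted, F now waits for max(B, N, Z).
New critical path: G→B→N→Z→F = 5+8+9+6+4 = 32 ⇒ 32 days.

32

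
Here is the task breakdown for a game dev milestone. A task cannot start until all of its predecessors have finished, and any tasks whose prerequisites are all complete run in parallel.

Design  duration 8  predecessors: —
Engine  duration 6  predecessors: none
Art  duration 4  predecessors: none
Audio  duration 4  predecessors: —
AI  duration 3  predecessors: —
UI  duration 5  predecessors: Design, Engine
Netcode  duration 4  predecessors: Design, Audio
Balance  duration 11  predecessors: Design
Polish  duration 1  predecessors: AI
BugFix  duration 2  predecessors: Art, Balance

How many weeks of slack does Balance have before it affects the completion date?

0

Design→Balance→BugFix = 8+11+2 = 21 sets the makespan at 21 weeks.
The longest chain containing Balance totals 21 weeks.
So Balance can slip 19 − 19 = 0 weeks.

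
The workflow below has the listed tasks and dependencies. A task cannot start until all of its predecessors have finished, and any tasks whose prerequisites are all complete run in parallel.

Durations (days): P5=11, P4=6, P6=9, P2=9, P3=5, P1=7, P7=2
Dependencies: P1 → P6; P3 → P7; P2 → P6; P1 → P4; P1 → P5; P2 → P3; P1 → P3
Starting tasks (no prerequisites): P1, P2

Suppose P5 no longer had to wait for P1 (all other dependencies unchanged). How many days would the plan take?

Original critical path: P1→P5 = 7+11 = 18 ⇒ 18 days.
Without P1→P5, P5's earliest start moves from 7 to 0.
After: P2→P6 = 9+9 = 18 → 18 days.

18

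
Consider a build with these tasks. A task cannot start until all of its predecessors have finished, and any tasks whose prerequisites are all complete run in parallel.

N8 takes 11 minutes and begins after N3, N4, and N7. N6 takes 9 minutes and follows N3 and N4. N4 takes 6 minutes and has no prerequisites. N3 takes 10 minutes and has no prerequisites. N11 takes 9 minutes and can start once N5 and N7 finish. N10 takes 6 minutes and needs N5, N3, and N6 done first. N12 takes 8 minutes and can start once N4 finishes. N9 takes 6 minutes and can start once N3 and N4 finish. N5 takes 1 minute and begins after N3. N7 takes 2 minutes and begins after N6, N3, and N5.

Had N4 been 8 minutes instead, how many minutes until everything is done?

As given, the longest chain is N3→N6→N7→N8 = 10+9+2+11 = 32, so the finish is 32 minutes.
N4 has 4 minutes of float (longest path through it is 28).
The critical path is still N3→N6→N7→N8; finish is now 32 minutes.

32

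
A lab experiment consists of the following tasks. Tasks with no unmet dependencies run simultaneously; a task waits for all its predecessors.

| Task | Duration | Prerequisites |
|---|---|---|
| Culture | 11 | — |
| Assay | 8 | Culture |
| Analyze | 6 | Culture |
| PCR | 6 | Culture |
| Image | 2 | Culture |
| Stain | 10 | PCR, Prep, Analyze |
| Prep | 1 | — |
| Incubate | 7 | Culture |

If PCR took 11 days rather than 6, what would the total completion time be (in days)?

32

Actual critical path: Culture→PCR→Stain = 11+6+10 = 27 ⇒ 27 days.
Since PCR is critical, the +5 change carries straight to that chain (now 32 days).
That remains the longest chain; total 32 days.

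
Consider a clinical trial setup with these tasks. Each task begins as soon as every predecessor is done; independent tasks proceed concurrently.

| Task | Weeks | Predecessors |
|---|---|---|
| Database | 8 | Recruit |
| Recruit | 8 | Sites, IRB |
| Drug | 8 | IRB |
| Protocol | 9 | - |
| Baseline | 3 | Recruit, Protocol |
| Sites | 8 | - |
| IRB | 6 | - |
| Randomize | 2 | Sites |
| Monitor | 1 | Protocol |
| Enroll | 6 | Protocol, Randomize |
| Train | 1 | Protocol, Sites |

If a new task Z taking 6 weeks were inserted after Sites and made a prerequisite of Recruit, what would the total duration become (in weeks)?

30

Originally the plan takes 24 weeks.
With Z inserted, Recruit now waits for max(Sites, IRB, Z).
New critical path: Sites→Z→Recruit→Database = 8+6+8+8 = 30 ⇒ 30 weeks.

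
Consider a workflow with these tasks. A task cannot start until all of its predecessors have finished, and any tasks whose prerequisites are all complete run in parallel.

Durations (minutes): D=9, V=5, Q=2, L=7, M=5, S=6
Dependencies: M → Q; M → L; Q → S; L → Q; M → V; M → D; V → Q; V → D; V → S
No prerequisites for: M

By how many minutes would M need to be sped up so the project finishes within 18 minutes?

Current finish: 20 minutes; target: 18.
M is on every critical path, so each minute cut from M cuts the finish by one (this holds down to a finish of 16).
Need 20 − 18 = 2 minutes off M → M becomes 3 minutes, finish becomes 18.

2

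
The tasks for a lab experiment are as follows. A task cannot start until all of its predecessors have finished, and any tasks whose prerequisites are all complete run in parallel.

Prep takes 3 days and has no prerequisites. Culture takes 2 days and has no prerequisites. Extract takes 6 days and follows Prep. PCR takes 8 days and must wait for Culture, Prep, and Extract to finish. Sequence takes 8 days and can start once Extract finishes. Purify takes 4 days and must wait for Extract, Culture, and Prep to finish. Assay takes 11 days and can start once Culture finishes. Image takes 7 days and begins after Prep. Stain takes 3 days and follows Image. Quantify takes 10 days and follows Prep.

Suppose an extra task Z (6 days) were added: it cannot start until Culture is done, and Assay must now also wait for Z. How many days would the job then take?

19

Originally the job takes 17 days.
With Z inserted, Assay now waits for max(Culture, Z).
New critical path: Culture→Z→Assay = 2+6+11 = 19 ⇒ 19 days.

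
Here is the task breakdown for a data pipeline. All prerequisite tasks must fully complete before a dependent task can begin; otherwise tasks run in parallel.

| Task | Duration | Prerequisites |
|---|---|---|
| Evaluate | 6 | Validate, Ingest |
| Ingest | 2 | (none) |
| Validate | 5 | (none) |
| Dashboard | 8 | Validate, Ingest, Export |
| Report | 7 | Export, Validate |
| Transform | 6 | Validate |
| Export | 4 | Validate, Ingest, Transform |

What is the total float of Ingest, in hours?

9

The longest chain is Validate→Transform→Export→Dashboard = 5+6+4+8 = 23; overall finish 23 hours.
The longest chain containing Ingest totals 14 hours.
So Ingest can slip 11 − 2 = 9 hours.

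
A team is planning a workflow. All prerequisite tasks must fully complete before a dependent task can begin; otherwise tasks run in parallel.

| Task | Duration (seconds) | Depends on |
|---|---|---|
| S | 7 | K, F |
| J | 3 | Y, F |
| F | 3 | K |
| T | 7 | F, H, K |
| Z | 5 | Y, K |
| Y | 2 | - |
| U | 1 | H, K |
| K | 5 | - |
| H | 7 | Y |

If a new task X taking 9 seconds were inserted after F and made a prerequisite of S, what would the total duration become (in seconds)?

24

Originally the workflow takes 16 seconds.
With X inserted, S now waits for max(K, F, X).
New critical path: K→F→X→S = 5+3+9+7 = 24 ⇒ 24 seconds.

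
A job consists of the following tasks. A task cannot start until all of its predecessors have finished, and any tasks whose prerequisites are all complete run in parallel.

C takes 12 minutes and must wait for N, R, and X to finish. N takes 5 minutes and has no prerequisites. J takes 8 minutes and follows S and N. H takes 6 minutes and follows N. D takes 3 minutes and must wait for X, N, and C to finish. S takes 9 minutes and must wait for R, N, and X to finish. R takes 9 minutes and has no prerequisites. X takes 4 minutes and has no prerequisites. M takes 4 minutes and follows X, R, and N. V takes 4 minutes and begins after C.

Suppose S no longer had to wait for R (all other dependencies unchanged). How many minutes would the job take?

Before: longest chain R→S→J = 9+9+8 = 26, finish 26.
Without R→S, S's earliest start moves from 9 to 5.
New critical path: R→C→V = 9+12+4 = 25 ⇒ 25 minutes.

25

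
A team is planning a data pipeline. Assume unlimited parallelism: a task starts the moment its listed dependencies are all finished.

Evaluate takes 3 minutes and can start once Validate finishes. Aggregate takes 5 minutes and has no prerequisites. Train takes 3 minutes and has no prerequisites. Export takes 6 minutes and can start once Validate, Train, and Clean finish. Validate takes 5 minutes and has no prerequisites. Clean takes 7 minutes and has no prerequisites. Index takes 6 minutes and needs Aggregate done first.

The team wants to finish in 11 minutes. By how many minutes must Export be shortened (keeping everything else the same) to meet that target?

2

Current finish: 13 minutes; target: 11.
Export is on every critical path, so each minute cut from Export cuts the finish by one (this holds down to a finish of 11).
Need 13 − 11 = 2 minutes off Export → Export becomes 4 minutes, finish becomes 11.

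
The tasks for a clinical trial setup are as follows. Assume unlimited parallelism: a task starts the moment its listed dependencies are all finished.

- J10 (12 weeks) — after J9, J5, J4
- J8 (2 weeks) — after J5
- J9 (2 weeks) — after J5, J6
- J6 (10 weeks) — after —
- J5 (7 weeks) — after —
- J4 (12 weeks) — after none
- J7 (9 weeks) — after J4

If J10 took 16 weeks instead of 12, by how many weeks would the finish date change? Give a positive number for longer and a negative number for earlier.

4

The binding path is J4→J10 = 12+12 = 24; finish at 24 weeks.
Since J10 is critical, the +4 change carries straight to that chain (now 28 weeks).
That remains the longest chain; total 28 weeks.
Change in finish: 28 − 24 = +4 weeks.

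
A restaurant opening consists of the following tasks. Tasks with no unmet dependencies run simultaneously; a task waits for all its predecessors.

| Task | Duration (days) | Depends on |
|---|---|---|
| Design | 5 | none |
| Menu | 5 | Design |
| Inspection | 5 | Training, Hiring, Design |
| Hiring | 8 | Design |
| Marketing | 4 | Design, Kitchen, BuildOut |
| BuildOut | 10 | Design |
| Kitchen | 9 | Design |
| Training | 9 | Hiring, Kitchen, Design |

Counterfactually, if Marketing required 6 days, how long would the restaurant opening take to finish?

Actual critical path: Design→Kitchen→Training→Inspection = 5+9+9+5 = 28 ⇒ 28 days.
Marketing has 9 days of float (longest path through it is 19).
The critical path is still Design→Kitchen→Training→Inspection; finish is now 28 days.

28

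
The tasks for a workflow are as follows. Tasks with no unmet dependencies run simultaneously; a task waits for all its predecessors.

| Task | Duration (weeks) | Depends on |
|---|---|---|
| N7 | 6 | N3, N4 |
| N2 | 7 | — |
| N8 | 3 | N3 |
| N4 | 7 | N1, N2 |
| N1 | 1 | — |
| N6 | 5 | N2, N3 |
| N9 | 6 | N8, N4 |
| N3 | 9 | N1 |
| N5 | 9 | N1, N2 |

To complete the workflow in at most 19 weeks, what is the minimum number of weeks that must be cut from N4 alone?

1

Current finish: 20 weeks; target: 19.
N4 is on every critical path, so each week cut from N4 cuts the finish by one (this holds down to a finish of 19).
Need 20 − 19 = 1 week off N4 → N4 becomes 6 weeks, finish becomes 19.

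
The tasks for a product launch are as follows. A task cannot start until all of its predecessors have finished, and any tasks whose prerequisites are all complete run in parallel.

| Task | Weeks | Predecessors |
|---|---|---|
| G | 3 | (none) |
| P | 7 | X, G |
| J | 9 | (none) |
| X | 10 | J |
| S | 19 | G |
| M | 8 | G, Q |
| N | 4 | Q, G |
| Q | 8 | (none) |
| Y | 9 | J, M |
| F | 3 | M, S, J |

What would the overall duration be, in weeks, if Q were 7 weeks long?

26

The binding path is J→X→P = 9+10+7 = 26; finish at 26 weeks.
The longest path through Q is only 25 weeks, so Q has float 1.
That remains the longest chain; total 26 weeks.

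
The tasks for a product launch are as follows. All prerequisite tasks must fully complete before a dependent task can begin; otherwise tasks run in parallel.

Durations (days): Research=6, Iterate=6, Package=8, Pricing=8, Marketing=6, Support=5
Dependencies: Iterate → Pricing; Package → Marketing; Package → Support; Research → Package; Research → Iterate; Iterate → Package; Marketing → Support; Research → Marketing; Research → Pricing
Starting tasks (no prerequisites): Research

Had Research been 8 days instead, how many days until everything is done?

33

Baseline: Research→Iterate→Package→Marketing→Support = 6+6+8+6+5 = 31 → 31 days.
Research is on the critical path; changing it to 8 makes that path 33 days.
That remains the longest chain; total 33 days.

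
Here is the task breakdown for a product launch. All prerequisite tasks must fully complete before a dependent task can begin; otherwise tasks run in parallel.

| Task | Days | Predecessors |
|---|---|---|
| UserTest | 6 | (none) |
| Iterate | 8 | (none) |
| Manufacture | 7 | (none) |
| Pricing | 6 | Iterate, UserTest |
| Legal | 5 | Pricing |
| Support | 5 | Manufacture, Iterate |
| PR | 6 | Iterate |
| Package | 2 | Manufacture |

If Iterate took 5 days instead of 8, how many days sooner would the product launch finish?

2

Critical path before the change: Iterate→Pricing→Legal = 8+6+5 = 19 giving 19 days.
Since Iterate is critical, the -3 change carries straight to that chain (now 16 days).
Now UserTest→Pricing→Legal = 6+6+5 = 17 is longest, so the finish becomes 17 days.
Change in finish: 17 − 19 = -2 days.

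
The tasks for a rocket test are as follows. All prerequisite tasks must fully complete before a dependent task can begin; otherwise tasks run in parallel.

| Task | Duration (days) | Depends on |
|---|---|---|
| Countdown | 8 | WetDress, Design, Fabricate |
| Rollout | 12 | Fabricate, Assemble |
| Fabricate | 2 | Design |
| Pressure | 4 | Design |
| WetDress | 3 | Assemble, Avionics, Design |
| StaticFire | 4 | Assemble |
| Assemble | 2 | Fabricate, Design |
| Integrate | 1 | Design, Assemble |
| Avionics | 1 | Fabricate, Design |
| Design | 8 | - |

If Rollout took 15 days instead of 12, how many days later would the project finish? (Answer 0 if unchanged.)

3

Actual critical path: Design→Fabricate→Assemble→Rollout = 8+2+2+12 = 24 ⇒ 24 days.
Rollout is on the critical path; changing it to 15 makes that path 27 days.
That remains the longest chain; total 27 days.
Change in finish: 27 − 24 = +3 days.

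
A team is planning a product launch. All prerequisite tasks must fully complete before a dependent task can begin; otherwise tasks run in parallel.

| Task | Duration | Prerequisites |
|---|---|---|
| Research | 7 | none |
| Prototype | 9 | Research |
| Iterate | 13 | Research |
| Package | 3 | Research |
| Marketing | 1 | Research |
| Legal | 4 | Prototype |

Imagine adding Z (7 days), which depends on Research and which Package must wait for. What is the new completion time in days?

20

Originally the project takes 20 days.
With Z inserted, Package now waits for max(Research, Z).
New critical path: Research→Prototype→Legal = 7+9+4 = 20 ⇒ 20 days.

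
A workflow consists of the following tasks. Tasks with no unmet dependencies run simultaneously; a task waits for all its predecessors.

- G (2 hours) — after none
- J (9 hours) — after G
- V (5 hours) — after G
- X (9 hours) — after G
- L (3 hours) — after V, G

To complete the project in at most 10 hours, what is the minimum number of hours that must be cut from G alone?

Current finish: 11 hours; target: 10.
G is on every critical path, so each hour cut from G cuts the finish by one (this holds down to a finish of 10).
Need 11 − 10 = 1 hour off G → G becomes 1 hour, finish becomes 10.

1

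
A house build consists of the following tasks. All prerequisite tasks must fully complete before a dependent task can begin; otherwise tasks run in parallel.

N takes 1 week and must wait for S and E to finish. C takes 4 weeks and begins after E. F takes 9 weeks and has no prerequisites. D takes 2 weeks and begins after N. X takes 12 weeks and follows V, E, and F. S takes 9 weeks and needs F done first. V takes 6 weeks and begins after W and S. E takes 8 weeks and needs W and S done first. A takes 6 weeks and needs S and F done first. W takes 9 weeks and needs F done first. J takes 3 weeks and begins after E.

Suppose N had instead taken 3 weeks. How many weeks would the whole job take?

38

The binding path is F→S→E→X = 9+9+8+12 = 38; finish at 38 weeks.
The longest path through N is only 29 weeks, so N has float 9.
The critical path is still F→S→E→X; finish is now 38 weeks.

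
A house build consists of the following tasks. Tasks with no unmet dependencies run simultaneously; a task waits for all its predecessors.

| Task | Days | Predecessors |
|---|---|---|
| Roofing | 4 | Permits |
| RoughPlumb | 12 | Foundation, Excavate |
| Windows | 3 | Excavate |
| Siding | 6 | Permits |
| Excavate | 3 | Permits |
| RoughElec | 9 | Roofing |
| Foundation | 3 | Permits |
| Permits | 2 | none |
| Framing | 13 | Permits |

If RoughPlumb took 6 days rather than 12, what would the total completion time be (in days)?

15

Baseline: Permits→Excavate→RoughPlumb = 2+3+12 = 17 → 17 days.
RoughPlumb lies on that path, so at 6 days the path becomes 11 days.
New critical path: Permits→Framing = 2+13 = 15 ⇒ 15 days.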